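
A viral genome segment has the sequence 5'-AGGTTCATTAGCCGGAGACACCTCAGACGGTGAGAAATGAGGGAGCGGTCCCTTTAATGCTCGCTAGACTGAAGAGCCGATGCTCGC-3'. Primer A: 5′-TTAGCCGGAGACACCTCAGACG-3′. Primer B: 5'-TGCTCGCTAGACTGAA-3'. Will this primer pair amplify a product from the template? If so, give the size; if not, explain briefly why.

Primer A (TTAGCCGGAGACACCTCAGACG) matches the top strand at positions 8–29 (3' end points downstream).
Primer B (TGCTCGCTAGACTGAA) also matches the top strand directly, at positions 58–73 — its reverse complement TTCAGTCTAGCGAGCA is not present.
Both primers anneal to the bottom strand with 3' ends pointing the same way, so neither can prime synthesis back toward the other.

No product — both primers anneal to the same strand and extend in the same direction.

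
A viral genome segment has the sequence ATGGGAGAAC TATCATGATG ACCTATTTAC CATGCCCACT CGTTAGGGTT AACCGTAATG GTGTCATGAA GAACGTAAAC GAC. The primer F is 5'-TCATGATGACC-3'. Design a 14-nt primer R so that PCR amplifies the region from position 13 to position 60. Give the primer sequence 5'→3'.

5'-CATTACGGTTAACC-3'

The product's 3' end on the top strand is position 60.
The reverse primer anneals to the top strand over positions 47–60, i.e. to GGTTAACCGTAATG.
Its sequence written 5'→3' is the reverse complement: CATTACGGTTAACC.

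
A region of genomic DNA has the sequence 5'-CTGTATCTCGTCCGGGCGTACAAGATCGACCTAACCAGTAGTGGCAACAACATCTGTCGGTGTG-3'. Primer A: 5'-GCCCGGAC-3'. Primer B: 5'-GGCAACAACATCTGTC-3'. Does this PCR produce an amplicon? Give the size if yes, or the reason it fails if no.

Primer A (GCCCGGAC) has reverse complement GTCCGGGC, which matches the top strand at positions 10–17; primer A anneals to the top strand there with its 3' end pointing upstream toward position 10.
Primer B (GGCAACAACATCTGTC) matches the top strand directly at positions 43–58; it anneals to the bottom strand with its 3' end pointing downstream toward position 58.
The 3' ends diverge (primer A extends toward position 1, primer B toward position 64), so the primers never converge on a shared product.

No product — the primers' 3' ends point away from each other.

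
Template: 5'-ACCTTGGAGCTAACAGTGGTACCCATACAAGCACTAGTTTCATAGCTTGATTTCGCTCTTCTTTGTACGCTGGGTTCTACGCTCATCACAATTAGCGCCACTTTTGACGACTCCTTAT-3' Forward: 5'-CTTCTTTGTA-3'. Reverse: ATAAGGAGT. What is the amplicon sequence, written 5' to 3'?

The forward primer matches the template at positions 58–67.
Reverse complement of the reverse primer: ACTCCTTAT. This occurs on the top strand at positions 110–118.
The product is the template from position 58 through 118 (61 bp).

5'-CTTCTTTGTACGCTGGGTTCTACGCTCATCACAATTAGCGCCACTTTTGACGACTCCTTAT-3'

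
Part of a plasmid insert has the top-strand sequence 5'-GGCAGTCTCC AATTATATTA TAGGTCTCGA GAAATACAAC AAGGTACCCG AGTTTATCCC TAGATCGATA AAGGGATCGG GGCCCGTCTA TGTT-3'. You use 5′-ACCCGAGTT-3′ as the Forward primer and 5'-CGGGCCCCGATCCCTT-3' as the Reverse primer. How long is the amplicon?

41 bp

The forward primer matches the template at positions 46–54.
Taking the reverse complement of CGGGCCCCGATCCCTT gives AAGGGATCGGGGCCCG, found at positions 71–86 on the template; the primer anneals here to the top strand with its 3' end pointing upstream.
Product length = (reverse-primer end) − (forward-primer start) + 1 = 86 − 46 + 1 = 41 bp.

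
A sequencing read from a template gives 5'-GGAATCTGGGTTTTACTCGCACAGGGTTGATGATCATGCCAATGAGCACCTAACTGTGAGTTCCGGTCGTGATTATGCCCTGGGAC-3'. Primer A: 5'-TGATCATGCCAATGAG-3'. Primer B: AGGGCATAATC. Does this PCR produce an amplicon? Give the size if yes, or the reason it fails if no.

Yes — a 51 bp product.

Primer A (TGATCATGCCAATGAG) matches the top strand at positions 31–46; it acts as a forward primer.
Primer B's reverse complement is GATTATGCCCT, matching the top strand at positions 71–81; it acts as a reverse primer.
The 3' ends face each other across positions 31–81, giving a 51 bp product.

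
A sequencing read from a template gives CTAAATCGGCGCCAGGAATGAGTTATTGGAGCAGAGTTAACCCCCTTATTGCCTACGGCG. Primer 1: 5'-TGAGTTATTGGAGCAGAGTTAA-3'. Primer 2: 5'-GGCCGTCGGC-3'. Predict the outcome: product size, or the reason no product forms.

Primer 2 (GGCCGTCGGC) does not match the top strand, and its reverse complement GCCGACGGCC does not match either.
With no annealing site for primer 2, no amplification occurs.

No product — primer 2 has no binding site in the template.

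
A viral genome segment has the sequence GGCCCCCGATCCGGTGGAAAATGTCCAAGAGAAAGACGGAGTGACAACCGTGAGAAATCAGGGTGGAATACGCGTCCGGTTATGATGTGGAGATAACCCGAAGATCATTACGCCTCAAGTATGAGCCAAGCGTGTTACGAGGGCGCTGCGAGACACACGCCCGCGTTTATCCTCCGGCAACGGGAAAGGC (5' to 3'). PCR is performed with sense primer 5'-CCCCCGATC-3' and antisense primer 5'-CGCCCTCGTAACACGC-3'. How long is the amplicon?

143 bp

Scanning the template, CCCCCGATC occurs at positions 3–11; this primer anneals to the bottom strand there with its 3' end pointing downstream.
Reverse complement of the reverse primer: GCGTGTTACGAGGGCG. This occurs on the top strand at positions 130–145.
The product runs from position 3 to position 145, so its length is 145 − 3 + 1 = 143 bp.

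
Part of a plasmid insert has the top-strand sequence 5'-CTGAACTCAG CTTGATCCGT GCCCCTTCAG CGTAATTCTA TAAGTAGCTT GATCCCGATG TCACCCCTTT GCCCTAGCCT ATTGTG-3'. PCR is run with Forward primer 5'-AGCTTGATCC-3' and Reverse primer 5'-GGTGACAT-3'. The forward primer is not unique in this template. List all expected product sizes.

The forward primer AGCTTGATCC matches the top strand at positions 9–18, 46–55.
The reverse primer's reverse complement is ATGTCACC, matching at positions 58–65.
Each forward site pairs with the reverse site to give a product ending at position 65: sizes 57, 20 bp.

57 bp, 20 bp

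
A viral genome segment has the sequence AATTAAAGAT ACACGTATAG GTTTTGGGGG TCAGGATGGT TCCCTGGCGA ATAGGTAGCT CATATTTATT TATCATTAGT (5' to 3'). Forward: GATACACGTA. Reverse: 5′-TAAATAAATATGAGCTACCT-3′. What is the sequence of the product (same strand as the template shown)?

The forward primer matches the template at positions 8–17.
Reverse complement of the reverse primer: AGGTAGCTCATATTTATTTA. This occurs on the top strand at positions 53–72.
The product is the template from position 8 through 72 (65 bp).

5'-GATACACGTATAGGTTTTGGGGGTCAGGATGGTTCCCTGGCGAATAGGTAGCTCATATTTATTTA-3'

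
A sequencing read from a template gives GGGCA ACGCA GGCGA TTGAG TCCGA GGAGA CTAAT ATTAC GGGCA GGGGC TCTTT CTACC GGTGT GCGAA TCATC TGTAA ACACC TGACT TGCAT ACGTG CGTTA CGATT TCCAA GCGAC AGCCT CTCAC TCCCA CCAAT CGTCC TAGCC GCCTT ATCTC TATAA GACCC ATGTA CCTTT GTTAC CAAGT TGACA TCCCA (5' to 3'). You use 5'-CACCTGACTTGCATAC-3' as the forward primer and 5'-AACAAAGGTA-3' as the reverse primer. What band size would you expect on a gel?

102 bp

The forward primer matches the template at positions 82–97.
Reverse complement of the reverse primer: TACCTTTGTT. This occurs on the top strand at positions 174–183.
The product runs from position 82 to position 183, so its length is 183 − 82 + 1 = 102 bp.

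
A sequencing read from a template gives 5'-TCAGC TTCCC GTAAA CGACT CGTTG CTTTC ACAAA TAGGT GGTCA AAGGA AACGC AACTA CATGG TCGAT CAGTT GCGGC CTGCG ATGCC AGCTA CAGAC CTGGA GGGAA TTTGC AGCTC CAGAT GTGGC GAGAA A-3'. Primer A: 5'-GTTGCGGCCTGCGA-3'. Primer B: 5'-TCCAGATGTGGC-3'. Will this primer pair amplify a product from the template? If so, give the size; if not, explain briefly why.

No product — both primers anneal to the same strand and extend in the same direction.

Primer A (GTTGCGGCCTGCGA) matches the top strand at positions 73–86 (3' end points downstream).
Primer B (TCCAGATGTGGC) also matches the top strand directly, at positions 119–130 — its reverse complement GCCACATCTGGA is not present.
Both primers anneal to the bottom strand with 3' ends pointing the same way, so neither can prime synthesis back toward the other.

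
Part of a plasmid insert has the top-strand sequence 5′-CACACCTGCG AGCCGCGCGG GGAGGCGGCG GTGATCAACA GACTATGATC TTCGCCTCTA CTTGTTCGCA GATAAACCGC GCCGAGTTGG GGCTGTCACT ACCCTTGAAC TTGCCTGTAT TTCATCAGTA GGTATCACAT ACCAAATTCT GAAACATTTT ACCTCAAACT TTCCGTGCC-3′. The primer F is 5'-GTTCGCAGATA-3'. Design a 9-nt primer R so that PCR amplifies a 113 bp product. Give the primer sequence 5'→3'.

5'-ACGGAAAGT-3'

The forward primer binds at positions 64–74, so a 113 bp product ends at position 64 + 113 − 1 = 176.
The reverse primer anneals to the top strand over positions 168–176, i.e. to ACTTTCCGT.
Its sequence written 5'→3' is the reverse complement: ACGGAAAGT.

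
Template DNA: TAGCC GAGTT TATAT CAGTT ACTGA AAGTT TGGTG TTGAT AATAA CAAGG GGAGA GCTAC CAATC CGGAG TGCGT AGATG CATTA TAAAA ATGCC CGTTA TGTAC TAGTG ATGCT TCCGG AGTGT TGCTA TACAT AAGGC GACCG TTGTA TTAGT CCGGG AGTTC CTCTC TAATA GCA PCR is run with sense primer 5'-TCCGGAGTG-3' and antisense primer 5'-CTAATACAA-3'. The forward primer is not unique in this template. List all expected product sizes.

91 bp, 39 bp

The forward primer TCCGGAGTG matches the top strand at positions 64–72, 116–124.
The reverse primer's reverse complement is TTGTATTAG, matching at positions 146–154.
Each forward site pairs with the reverse site to give a product ending at position 154: sizes 91, 39 bp.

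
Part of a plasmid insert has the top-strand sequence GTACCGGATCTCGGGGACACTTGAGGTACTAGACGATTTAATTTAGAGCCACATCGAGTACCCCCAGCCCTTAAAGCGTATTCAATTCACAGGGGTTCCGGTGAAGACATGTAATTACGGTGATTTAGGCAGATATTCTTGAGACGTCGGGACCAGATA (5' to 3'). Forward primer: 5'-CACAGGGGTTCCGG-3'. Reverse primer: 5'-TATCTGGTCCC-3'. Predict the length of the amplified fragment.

72 bp

The forward primer matches the template at positions 88–101.
Reverse complement of the reverse primer: GGGACCAGATA. This occurs on the top strand at positions 149–159.
Amplicon spans positions 88–159: 72 bp.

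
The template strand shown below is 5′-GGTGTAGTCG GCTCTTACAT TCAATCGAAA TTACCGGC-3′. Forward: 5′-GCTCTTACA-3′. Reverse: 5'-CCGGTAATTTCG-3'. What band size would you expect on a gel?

27 bp

Forward primer GCTCTTACA is found on the top strand at positions 11–19.
Taking the reverse complement of CCGGTAATTTCG gives CGAAATTACCGG, found at positions 26–37 on the template; the primer anneals here to the top strand with its 3' end pointing upstream.
The product runs from position 11 to position 37, so its length is 37 − 11 + 1 = 27 bp.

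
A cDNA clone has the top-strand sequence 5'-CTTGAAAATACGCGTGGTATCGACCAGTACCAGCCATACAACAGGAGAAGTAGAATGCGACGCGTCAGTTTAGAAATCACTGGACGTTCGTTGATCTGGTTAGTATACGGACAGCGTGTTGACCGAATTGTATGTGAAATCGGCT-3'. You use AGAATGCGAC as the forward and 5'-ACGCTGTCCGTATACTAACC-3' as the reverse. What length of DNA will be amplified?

66 bp

The forward primer matches the template at positions 52–61.
Reverse complement of the reverse primer: GGTTAGTATACGGACAGCGT. This occurs on the top strand at positions 98–117.
Product length = (reverse-primer end) − (forward-primer start) + 1 = 117 − 52 + 1 = 66 bp.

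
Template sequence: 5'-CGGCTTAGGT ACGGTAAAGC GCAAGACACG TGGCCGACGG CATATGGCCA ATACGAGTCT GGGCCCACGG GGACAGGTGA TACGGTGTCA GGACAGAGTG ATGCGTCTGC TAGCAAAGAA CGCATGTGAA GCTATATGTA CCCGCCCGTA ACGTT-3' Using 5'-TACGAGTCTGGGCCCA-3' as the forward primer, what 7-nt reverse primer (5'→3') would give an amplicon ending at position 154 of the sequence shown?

5'-ACGTTAC-3'

The forward primer binds at positions 52–67; the product's 3' end on the top strand is position 154.
The reverse primer anneals to the top strand over positions 148–154, i.e. to GTAACGT.
Its sequence written 5'→3' is the reverse complement: ACGTTAC.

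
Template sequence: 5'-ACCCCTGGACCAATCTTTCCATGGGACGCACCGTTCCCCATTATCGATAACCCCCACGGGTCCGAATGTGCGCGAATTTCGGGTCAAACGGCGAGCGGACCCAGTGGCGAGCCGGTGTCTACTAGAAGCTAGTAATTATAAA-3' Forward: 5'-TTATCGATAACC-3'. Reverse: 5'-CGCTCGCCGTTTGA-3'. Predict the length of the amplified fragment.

The forward primer matches the template at positions 41–52.
The reverse primer's reverse complement is TCAAACGGCGAGCG, which matches the template at positions 84–97.
The product runs from position 41 to position 97, so its length is 97 − 41 + 1 = 57 bp.

57 bp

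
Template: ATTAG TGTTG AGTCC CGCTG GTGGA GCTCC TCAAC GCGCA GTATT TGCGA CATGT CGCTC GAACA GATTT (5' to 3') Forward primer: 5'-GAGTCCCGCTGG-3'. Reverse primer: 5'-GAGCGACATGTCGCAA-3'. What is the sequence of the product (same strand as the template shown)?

5'-GAGTCCCGCTGGTGGAGCTCCTCAACGCGCAGTATTTGCGACATGTCGCTC-3'

Forward primer GAGTCCCGCTGG is found on the top strand at positions 10–21.
Reverse complement of the reverse primer: TTGCGACATGTCGCTC. This occurs on the top strand at positions 45–60.
The product is the template from position 10 through 60 (51 bp).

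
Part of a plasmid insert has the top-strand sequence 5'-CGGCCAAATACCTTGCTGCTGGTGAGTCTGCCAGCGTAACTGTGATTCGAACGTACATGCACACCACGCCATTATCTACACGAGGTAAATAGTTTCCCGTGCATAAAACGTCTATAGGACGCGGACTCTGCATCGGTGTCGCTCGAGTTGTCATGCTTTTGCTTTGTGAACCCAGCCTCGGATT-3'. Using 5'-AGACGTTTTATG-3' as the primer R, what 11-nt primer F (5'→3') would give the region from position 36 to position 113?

5'-GTAACTGTGAT-3'

The reverse primer's reverse complement CATAAAACGTCT matches the template at positions 102–113; the product starts at position 36.
The forward primer is identical to the top strand over positions 36–46: GTAACTGTGAT.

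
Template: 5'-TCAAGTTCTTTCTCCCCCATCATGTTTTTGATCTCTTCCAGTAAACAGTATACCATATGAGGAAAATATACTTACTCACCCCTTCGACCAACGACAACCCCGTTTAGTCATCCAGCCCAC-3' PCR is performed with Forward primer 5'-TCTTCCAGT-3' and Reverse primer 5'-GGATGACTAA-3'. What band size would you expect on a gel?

80 bp

Forward primer TCTTCCAGT is found on the top strand at positions 34–42.
The reverse primer's reverse complement is TTAGTCATCC, which matches the template at positions 104–113.
Product length = (reverse-primer end) − (forward-primer start) + 1 = 113 − 34 + 1 = 80 bp.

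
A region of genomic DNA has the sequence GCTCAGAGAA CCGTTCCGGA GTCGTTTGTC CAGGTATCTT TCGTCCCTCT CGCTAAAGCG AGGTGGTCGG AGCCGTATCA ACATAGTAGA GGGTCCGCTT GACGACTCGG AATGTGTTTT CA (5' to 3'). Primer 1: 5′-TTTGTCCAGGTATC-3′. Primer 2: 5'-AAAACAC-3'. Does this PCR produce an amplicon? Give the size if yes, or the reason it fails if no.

Yes — a 96 bp product.

Primer 1 (TTTGTCCAGGTATC) matches the top strand at positions 25–38; it acts as a forward primer.
Primer 2's reverse complement is GTGTTTT, matching the top strand at positions 114–120; it acts as a reverse primer.
The 3' ends face each other across positions 25–120, giving a 96 bp product.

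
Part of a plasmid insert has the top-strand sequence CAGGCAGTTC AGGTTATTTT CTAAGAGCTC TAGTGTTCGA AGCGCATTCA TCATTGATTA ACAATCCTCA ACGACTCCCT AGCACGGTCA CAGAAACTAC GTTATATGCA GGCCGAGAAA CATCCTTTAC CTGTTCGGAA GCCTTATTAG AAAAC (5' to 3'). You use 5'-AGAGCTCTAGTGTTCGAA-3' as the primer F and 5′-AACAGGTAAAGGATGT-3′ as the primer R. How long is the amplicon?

The forward primer matches the template at positions 24–41.
Taking the reverse complement of AACAGGTAAAGGATGT gives ACATCCTTTACCTGTT, found at positions 120–135 on the template; the primer anneals here to the top strand with its 3' end pointing upstream.
The product runs from position 24 to position 135, so its length is 135 − 24 + 1 = 112 bp.

112 bp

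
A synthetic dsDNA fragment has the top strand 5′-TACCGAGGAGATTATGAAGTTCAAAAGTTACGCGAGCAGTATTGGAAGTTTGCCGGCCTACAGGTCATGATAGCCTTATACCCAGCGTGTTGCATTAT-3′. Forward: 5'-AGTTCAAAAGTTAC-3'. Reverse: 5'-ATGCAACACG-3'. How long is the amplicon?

78 bp

Forward primer AGTTCAAAAGTTAC is found on the top strand at positions 18–31.
Taking the reverse complement of ATGCAACACG gives CGTGTTGCAT, found at positions 86–95 on the template; the primer anneals here to the top strand with its 3' end pointing upstream.
The product runs from position 18 to position 95, so its length is 95 − 18 + 1 = 78 bp.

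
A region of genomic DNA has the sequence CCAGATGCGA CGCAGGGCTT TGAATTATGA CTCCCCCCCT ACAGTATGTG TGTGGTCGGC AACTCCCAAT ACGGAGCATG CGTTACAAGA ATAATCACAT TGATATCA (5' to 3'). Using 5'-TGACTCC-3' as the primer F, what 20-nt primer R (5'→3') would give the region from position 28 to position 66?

5'-GGAGTTGCCGACCACACACA-3'

The product's 3' end on the top strand is position 66.
The reverse primer anneals to the top strand over positions 47–66, i.e. to TGTGTGTGGTCGGCAACTCC.
Its sequence written 5'→3' is the reverse complement: GGAGTTGCCGACCACACACA.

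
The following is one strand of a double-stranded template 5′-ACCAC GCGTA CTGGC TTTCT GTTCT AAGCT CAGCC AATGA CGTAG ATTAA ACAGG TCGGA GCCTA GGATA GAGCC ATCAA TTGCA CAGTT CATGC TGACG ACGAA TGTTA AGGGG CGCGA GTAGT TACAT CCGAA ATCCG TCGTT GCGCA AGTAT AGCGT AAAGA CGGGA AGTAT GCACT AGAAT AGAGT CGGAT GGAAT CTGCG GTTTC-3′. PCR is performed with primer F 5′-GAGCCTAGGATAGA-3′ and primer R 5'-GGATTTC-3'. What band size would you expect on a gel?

81 bp

Scanning the template, GAGCCTAGGATAGA occurs at positions 59–72; this primer anneals to the bottom strand there with its 3' end pointing downstream.
Taking the reverse complement of GGATTTC gives GAAATCC, found at positions 133–139 on the template; the primer anneals here to the top strand with its 3' end pointing upstream.
The product runs from position 59 to position 139, so its length is 139 − 59 + 1 = 81 bp.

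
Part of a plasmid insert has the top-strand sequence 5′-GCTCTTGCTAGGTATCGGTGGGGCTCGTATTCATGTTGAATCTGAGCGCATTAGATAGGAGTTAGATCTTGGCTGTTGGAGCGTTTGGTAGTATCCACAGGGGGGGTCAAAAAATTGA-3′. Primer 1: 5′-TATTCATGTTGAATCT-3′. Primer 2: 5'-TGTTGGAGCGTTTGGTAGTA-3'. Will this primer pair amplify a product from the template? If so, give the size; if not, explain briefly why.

Primer 1 (TATTCATGTTGAATCT) matches the top strand at positions 28–43 (3' end points downstream).
Primer 2 (TGTTGGAGCGTTTGGTAGTA) also matches the top strand directly, at positions 74–93 — its reverse complement TACTACCAAACGCTCCAACA is not present.
Both primers anneal to the bottom strand with 3' ends pointing the same way, so neither can prime synthesis back toward the other.

No product — both primers anneal to the same strand and extend in the same direction.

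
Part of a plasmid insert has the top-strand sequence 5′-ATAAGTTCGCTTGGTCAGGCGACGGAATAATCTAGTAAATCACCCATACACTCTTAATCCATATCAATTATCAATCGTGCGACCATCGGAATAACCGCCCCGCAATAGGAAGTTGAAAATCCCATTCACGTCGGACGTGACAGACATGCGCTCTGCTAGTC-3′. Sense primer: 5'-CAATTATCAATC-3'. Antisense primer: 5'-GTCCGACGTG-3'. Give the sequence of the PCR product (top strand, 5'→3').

5'-CAATTATCAATCGTGCGACCATCGGAATAACCGCCCCGCAATAGGAAGTTGAAAATCCCATTCACGTCGGAC-3'

Forward primer CAATTATCAATC is found on the top strand at positions 65–76.
Taking the reverse complement of GTCCGACGTG gives CACGTCGGAC, found at positions 127–136 on the template; the primer anneals here to the top strand with its 3' end pointing upstream.
The product is the template from position 65 through 136 (72 bp).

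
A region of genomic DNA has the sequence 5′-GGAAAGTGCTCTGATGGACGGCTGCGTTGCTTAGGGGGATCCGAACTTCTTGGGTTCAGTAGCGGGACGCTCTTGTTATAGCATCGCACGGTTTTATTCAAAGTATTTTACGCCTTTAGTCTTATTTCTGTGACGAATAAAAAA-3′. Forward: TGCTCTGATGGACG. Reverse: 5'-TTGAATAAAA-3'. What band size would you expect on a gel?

Scanning the template, TGCTCTGATGGACG occurs at positions 7–20; this primer anneals to the bottom strand there with its 3' end pointing downstream.
Taking the reverse complement of TTGAATAAAA gives TTTTATTCAA, found at positions 92–101 on the template; the primer anneals here to the top strand with its 3' end pointing upstream.
Product length = (reverse-primer end) − (forward-primer start) + 1 = 101 − 7 + 1 = 95 bp.

95 bp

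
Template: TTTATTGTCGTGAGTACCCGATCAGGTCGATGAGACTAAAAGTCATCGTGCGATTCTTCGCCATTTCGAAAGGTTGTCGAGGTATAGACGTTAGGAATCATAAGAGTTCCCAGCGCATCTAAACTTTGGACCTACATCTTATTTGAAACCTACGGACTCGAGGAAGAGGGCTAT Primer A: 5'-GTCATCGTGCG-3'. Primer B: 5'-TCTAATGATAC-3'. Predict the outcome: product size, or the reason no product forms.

No product — primer B has no binding site in the template.

Primer B (TCTAATGATAC) does not match the top strand, and its reverse complement GTATCATTAGA does not match either.
With no annealing site for primer B, no amplification occurs.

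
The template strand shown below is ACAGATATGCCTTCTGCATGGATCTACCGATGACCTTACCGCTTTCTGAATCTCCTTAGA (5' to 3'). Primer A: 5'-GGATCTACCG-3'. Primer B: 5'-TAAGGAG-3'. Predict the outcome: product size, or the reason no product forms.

Yes — a 39 bp product.

Primer A (GGATCTACCG) matches the top strand at positions 20–29; it acts as a forward primer.
Primer B's reverse complement is CTCCTTA, matching the top strand at positions 52–58; it acts as a reverse primer.
The 3' ends face each other across positions 20–58, giving a 39 bp product.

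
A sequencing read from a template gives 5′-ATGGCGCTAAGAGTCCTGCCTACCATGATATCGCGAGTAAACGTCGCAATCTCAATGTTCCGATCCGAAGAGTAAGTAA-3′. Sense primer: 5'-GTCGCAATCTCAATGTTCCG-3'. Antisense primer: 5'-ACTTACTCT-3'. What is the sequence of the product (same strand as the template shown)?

Scanning the template, GTCGCAATCTCAATGTTCCG occurs at positions 43–62; this primer anneals to the bottom strand there with its 3' end pointing downstream.
Taking the reverse complement of ACTTACTCT gives AGAGTAAGT, found at positions 69–77 on the template; the primer anneals here to the top strand with its 3' end pointing upstream.
The product is the template from position 43 through 77 (35 bp).

5'-GTCGCAATCTCAATGTTCCGATCCGAAGAGTAAGT-3'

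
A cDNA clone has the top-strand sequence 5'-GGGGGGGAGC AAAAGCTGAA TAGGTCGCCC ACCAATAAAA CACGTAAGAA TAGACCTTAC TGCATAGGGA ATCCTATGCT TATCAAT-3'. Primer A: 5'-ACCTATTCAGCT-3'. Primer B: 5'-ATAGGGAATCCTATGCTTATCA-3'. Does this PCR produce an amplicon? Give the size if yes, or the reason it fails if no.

Primer A (ACCTATTCAGCT) has reverse complement AGCTGAATAGGT, which matches the top strand at positions 14–25; primer A anneals to the top strand there with its 3' end pointing upstream toward position 14.
Primer B (ATAGGGAATCCTATGCTTATCA) matches the top strand directly at positions 64–85; it anneals to the bottom strand with its 3' end pointing downstream toward position 85.
The 3' ends diverge (primer A extends toward position 1, primer B toward position 87), so the primers never converge on a shared product.

No product — the primers' 3' ends point away from each other.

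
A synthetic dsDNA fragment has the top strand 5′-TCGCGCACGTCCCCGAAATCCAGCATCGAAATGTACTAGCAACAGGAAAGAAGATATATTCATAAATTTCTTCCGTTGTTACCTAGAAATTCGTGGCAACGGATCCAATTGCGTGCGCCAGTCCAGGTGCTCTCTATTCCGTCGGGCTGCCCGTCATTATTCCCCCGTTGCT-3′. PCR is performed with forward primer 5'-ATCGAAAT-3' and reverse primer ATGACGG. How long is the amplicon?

Forward primer ATCGAAAT is found on the top strand at positions 25–32.
Taking the reverse complement of ATGACGG gives CCGTCAT, found at positions 151–157 on the template; the primer anneals here to the top strand with its 3' end pointing upstream.
Product length = (reverse-primer end) − (forward-primer start) + 1 = 157 − 25 + 1 = 133 bp.

133 bp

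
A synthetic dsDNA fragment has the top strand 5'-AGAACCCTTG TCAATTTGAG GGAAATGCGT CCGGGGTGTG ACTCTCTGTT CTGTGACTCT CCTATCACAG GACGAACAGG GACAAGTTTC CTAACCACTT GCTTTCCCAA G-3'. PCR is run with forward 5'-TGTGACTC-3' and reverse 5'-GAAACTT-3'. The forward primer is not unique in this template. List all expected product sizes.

The forward primer TGTGACTC matches the top strand at positions 37–44, 52–59.
The reverse primer's reverse complement is AAGTTTC, matching at positions 84–90.
Each forward site pairs with the reverse site to give a product ending at position 90: sizes 54, 39 bp.

54 bp, 39 bp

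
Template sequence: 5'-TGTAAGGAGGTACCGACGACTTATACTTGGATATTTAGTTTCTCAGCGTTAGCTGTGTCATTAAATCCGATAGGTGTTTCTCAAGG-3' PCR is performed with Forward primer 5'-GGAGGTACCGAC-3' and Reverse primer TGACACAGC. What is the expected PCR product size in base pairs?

Forward primer GGAGGTACCGAC is found on the top strand at positions 6–17.
Taking the reverse complement of TGACACAGC gives GCTGTGTCA, found at positions 52–60 on the template; the primer anneals here to the top strand with its 3' end pointing upstream.
Product length = (reverse-primer end) − (forward-primer start) + 1 = 60 − 6 + 1 = 55 bp.

55 bp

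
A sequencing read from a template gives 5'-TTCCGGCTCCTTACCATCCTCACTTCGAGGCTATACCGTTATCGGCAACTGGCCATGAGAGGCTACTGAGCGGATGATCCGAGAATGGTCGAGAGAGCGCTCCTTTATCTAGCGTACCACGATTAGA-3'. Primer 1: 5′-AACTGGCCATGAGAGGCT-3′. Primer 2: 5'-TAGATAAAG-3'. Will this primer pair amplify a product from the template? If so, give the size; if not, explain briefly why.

Primer 1 (AACTGGCCATGAGAGGCT) matches the top strand at positions 47–64; it acts as a forward primer.
Primer 2's reverse complement is CTTTATCTA, matching the top strand at positions 103–111; it acts as a reverse primer.
The 3' ends face each other across positions 47–111, giving a 65 bp product.

Yes — a 65 bp product.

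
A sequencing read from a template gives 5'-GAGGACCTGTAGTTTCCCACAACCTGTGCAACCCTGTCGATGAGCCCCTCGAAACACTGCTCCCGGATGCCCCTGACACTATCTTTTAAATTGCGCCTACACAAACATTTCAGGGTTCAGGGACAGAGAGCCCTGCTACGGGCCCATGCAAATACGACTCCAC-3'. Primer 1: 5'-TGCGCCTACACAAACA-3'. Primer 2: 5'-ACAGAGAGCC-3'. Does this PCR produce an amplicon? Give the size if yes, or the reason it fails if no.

No product — both primers anneal to the same strand and extend in the same direction.

Primer 1 (TGCGCCTACACAAACA) matches the top strand at positions 92–107 (3' end points downstream).
Primer 2 (ACAGAGAGCC) also matches the top strand directly, at positions 123–132 — its reverse complement GGCTCTCTGT is not present.
Both primers anneal to the bottom strand with 3' ends pointing the same way, so neither can prime synthesis back toward the other.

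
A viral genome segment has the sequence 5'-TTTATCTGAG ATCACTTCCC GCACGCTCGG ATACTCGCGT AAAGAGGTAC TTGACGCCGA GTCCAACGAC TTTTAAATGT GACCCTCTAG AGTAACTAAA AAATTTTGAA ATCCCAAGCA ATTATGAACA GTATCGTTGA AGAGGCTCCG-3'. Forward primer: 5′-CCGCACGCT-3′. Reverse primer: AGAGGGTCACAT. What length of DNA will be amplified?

70 bp

Forward primer CCGCACGCT is found on the top strand at positions 19–27.
Taking the reverse complement of AGAGGGTCACAT gives ATGTGACCCTCT, found at positions 77–88 on the template; the primer anneals here to the top strand with its 3' end pointing upstream.
Amplicon spans positions 19–88: 70 bp.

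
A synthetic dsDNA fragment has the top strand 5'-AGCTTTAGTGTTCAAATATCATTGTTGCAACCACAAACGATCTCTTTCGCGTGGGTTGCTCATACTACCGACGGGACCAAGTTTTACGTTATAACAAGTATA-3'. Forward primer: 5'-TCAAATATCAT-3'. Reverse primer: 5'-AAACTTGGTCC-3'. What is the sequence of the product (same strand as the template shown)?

5'-TCAAATATCATTGTTGCAACCACAAACGATCTCTTTCGCGTGGGTTGCTCATACTACCGACGGGACCAAGTTT-3'

Forward primer TCAAATATCAT is found on the top strand at positions 12–22.
Taking the reverse complement of AAACTTGGTCC gives GGACCAAGTTT, found at positions 74–84 on the template; the primer anneals here to the top strand with its 3' end pointing upstream.
The product is the template from position 12 through 84 (73 bp).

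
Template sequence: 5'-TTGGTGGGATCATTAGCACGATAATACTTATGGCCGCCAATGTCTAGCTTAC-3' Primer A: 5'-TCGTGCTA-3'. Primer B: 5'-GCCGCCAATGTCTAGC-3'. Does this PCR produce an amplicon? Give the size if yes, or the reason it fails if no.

No product — the primers' 3' ends point away from each other.

Primer A (TCGTGCTA) has reverse complement TAGCACGA, which matches the top strand at positions 14–21; primer A anneals to the top strand there with its 3' end pointing upstream toward position 14.
Primer B (GCCGCCAATGTCTAGC) matches the top strand directly at positions 33–48; it anneals to the bottom strand with its 3' end pointing downstream toward position 48.
The 3' ends diverge (primer A extends toward position 1, primer B toward position 52), so the primers never converge on a shared product.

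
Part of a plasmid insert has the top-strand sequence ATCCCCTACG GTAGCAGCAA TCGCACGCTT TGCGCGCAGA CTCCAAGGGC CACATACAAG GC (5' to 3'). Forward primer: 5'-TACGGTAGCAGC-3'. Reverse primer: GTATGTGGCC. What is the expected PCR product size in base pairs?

51 bp

Scanning the template, TACGGTAGCAGC occurs at positions 7–18; this primer anneals to the bottom strand there with its 3' end pointing downstream.
Taking the reverse complement of GTATGTGGCC gives GGCCACATAC, found at positions 48–57 on the template; the primer anneals here to the top strand with its 3' end pointing upstream.
Product length = (reverse-primer end) − (forward-primer start) + 1 = 57 − 7 + 1 = 51 bp.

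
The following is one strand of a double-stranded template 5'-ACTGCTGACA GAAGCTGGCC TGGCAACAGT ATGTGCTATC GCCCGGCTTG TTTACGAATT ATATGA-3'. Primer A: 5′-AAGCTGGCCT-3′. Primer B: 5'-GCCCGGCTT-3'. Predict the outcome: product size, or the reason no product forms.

Primer A (AAGCTGGCCT) matches the top strand at positions 12–21 (3' end points downstream).
Primer B (GCCCGGCTT) also matches the top strand directly, at positions 41–49 — its reverse complement AAGCCGGGC is not present.
Both primers anneal to the bottom strand with 3' ends pointing the same way, so neither can prime synthesis back toward the other.

No product — both primers anneal to the same strand and extend in the same direction.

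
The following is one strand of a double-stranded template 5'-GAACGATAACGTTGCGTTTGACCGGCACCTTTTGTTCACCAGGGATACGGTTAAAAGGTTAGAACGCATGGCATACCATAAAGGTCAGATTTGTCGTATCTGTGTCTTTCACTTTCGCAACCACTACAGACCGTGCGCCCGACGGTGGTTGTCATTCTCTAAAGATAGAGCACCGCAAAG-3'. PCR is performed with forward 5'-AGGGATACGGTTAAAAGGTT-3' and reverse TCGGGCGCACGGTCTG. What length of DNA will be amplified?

The forward primer matches the template at positions 41–60.
Reverse complement of the reverse primer: CAGACCGTGCGCCCGA. This occurs on the top strand at positions 127–142.
Amplicon spans positions 41–142: 102 bp.

102 bp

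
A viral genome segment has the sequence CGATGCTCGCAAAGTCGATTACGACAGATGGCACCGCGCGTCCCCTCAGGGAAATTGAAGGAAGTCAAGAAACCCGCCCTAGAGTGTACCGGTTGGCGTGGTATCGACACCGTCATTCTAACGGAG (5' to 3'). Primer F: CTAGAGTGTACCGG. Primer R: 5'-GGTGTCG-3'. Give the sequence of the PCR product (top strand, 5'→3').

5'-CTAGAGTGTACCGGTTGGCGTGGTATCGACACC-3'

Forward primer CTAGAGTGTACCGG is found on the top strand at positions 79–92.
Reverse complement of the reverse primer: CGACACC. This occurs on the top strand at positions 105–111.
The product is the template from position 79 through 111 (33 bp).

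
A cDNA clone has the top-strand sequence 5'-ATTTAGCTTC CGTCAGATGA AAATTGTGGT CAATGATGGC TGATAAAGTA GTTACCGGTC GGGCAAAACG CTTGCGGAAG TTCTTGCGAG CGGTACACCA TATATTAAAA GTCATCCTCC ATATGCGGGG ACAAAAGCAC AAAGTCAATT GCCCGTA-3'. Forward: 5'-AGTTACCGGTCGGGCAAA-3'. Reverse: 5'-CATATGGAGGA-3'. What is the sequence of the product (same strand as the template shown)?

Scanning the template, AGTTACCGGTCGGGCAAA occurs at positions 50–67; this primer anneals to the bottom strand there with its 3' end pointing downstream.
Reverse complement of the reverse primer: TCCTCCATATG. This occurs on the top strand at positions 115–125.
The product is the template from position 50 through 125 (76 bp).

5'-AGTTACCGGTCGGGCAAAACGCTTGCGGAAGTTCTTGCGAGCGGTACACCATATATTAAAAGTCATCCTCCATATG-3'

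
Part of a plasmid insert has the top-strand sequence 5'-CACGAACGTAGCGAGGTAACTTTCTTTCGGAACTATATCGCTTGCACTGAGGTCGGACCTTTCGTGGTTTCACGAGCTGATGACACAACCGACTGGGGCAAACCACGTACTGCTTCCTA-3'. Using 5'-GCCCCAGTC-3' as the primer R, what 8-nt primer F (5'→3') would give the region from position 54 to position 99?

5'-CGGACCTT-3'

The reverse primer's reverse complement GACTGGGGC matches the template at positions 91–99; the product starts at position 54.
The forward primer is identical to the top strand over positions 54–61: CGGACCTT.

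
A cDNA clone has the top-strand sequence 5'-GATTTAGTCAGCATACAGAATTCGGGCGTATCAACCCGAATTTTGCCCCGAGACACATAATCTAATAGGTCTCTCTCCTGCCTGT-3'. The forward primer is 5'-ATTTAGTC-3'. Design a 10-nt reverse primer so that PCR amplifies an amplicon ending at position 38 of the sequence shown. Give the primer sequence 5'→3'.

5'-CGGGTTGATA-3'

The forward primer binds at positions 2–9; the product's 3' end on the top strand is position 38.
The reverse primer anneals to the top strand over positions 29–38, i.e. to TATCAACCCG.
Its sequence written 5'→3' is the reverse complement: CGGGTTGATA.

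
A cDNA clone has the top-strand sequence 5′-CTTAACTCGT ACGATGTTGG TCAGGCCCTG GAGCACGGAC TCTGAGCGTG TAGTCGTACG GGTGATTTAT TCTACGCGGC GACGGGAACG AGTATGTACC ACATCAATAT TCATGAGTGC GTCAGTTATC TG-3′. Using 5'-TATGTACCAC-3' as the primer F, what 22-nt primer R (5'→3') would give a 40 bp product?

5'-CAGATAACTGACGCACTCATGA-3'

The forward primer binds at positions 93–102, so a 40 bp product ends at position 93 + 40 − 1 = 132.
The reverse primer anneals to the top strand over positions 111–132, i.e. to TCATGAGTGCGTCAGTTATCTG.
Its sequence written 5'→3' is the reverse complement: CAGATAACTGACGCACTCATGA.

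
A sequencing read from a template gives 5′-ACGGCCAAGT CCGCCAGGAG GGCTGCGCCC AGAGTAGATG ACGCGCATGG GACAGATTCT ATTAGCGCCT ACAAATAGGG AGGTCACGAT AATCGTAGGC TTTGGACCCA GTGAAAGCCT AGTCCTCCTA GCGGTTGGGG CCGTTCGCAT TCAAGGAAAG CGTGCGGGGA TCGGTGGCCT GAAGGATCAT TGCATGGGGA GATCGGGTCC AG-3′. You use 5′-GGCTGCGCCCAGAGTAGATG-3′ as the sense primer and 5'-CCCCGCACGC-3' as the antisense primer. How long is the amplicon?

The forward primer matches the template at positions 21–40.
Taking the reverse complement of CCCCGCACGC gives GCGTGCGGGG, found at positions 160–169 on the template; the primer anneals here to the top strand with its 3' end pointing upstream.
Product length = (reverse-primer end) − (forward-primer start) + 1 = 169 − 21 + 1 = 149 bp.

149 bp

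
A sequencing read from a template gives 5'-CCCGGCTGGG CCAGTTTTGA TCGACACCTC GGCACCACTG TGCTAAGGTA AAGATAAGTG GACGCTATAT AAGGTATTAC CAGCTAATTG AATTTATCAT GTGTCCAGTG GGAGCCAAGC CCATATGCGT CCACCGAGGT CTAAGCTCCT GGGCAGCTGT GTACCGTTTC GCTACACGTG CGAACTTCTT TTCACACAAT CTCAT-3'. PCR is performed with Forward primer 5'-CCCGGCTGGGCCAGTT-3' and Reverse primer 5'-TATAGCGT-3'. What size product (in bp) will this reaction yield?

Forward primer CCCGGCTGGGCCAGTT is found on the top strand at positions 1–16.
Taking the reverse complement of TATAGCGT gives ACGCTATA, found at positions 62–69 on the template; the primer anneals here to the top strand with its 3' end pointing upstream.
Amplicon spans positions 1–69: 69 bp.

69 bp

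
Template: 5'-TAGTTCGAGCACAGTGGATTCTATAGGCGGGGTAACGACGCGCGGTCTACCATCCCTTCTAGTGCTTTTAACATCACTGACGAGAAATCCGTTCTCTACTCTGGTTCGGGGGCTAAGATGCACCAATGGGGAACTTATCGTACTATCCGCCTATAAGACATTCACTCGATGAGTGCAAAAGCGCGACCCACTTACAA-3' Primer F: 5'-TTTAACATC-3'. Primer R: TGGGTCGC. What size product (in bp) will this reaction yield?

124 bp

Forward primer TTTAACATC is found on the top strand at positions 67–75.
Reverse complement of the reverse primer: GCGACCCA. This occurs on the top strand at positions 183–190.
Amplicon spans positions 67–190: 124 bp.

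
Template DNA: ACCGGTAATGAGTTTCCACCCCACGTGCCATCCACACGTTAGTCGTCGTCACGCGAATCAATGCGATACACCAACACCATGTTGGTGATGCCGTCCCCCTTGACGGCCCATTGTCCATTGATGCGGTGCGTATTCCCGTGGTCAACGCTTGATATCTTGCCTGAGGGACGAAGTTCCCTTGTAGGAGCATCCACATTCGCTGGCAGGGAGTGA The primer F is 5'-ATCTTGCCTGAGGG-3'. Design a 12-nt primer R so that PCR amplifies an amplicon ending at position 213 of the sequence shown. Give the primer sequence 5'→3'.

5'-TCACTCCCTGCC-3'

The forward primer binds at positions 154–167; the product's 3' end on the top strand is position 213.
The reverse primer anneals to the top strand over positions 202–213, i.e. to GGCAGGGAGTGA.
Its sequence written 5'→3' is the reverse complement: TCACTCCCTGCC.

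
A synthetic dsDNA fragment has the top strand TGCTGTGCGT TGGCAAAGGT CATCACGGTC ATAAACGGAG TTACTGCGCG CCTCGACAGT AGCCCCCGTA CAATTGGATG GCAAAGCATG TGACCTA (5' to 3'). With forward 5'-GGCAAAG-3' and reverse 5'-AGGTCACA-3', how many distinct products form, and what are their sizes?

The forward primer GGCAAAG matches the top strand at positions 12–18, 80–86.
The reverse primer's reverse complement is TGTGACCT, matching at positions 89–96.
Each forward site pairs with the reverse site to give a product ending at position 96: sizes 85, 17 bp.

Two products: 85 bp, 17 bp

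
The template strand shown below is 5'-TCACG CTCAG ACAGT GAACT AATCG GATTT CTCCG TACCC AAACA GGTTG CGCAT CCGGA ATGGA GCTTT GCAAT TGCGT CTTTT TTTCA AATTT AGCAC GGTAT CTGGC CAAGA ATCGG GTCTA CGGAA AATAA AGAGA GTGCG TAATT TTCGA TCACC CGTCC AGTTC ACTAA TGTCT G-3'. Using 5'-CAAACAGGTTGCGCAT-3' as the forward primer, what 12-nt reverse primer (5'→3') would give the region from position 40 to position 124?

The product's 3' end on the top strand is position 124.
The reverse primer anneals to the top strand over positions 113–124, i.e. to AGAATCGGGTCT.
Its sequence written 5'→3' is the reverse complement: AGACCCGATTCT.

5'-AGACCCGATTCT-3'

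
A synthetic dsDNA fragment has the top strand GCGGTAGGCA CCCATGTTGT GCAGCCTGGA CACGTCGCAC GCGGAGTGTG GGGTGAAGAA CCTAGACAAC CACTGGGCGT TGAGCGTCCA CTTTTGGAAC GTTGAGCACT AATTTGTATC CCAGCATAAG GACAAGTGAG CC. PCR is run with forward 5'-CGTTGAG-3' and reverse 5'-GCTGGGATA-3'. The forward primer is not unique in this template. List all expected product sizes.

48 bp, 26 bp

The forward primer CGTTGAG matches the top strand at positions 78–84, 100–106.
The reverse primer's reverse complement is TATCCCAGC, matching at positions 117–125.
Each forward site pairs with the reverse site to give a product ending at position 125: sizes 48, 26 bp.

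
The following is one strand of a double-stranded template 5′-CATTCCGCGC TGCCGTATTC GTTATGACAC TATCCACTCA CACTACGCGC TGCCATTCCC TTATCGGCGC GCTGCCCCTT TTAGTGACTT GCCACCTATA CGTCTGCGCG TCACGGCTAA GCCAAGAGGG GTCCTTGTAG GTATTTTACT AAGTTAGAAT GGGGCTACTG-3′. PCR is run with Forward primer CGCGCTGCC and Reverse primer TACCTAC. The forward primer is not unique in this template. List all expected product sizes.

The forward primer CGCGCTGCC matches the top strand at positions 6–14, 46–54, 68–76.
The reverse primer's reverse complement is GTAGGTA, matching at positions 137–143.
Each forward site pairs with the reverse site to give a product ending at position 143: sizes 138, 98, 76 bp.

138 bp, 98 bp, 76 bp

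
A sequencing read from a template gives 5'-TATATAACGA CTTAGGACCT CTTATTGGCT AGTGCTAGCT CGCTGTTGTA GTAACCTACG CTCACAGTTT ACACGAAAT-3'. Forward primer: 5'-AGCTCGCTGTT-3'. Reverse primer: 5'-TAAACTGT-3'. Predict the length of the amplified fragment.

35 bp

The forward primer matches the template at positions 37–47.
The reverse primer's reverse complement is ACAGTTTA, which matches the template at positions 64–71.
Amplicon spans positions 37–71: 35 bp.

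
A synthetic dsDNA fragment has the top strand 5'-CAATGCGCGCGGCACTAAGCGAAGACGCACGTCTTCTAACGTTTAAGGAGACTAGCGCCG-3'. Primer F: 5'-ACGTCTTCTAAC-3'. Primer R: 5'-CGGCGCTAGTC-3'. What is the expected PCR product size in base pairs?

32 bp

Scanning the template, ACGTCTTCTAAC occurs at positions 29–40; this primer anneals to the bottom strand there with its 3' end pointing downstream.
Reverse complement of the reverse primer: GACTAGCGCCG. This occurs on the top strand at positions 50–60.
Amplicon spans positions 29–60: 32 bp.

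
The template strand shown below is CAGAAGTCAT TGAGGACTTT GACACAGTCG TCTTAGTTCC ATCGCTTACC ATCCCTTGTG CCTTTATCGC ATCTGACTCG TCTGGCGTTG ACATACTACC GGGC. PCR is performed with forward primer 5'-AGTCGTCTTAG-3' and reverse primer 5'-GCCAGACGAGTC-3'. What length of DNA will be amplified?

61 bp

Scanning the template, AGTCGTCTTAG occurs at positions 26–36; this primer anneals to the bottom strand there with its 3' end pointing downstream.
Taking the reverse complement of GCCAGACGAGTC gives GACTCGTCTGGC, found at positions 75–86 on the template; the primer anneals here to the top strand with its 3' end pointing upstream.
Amplicon spans positions 26–86: 61 bp.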